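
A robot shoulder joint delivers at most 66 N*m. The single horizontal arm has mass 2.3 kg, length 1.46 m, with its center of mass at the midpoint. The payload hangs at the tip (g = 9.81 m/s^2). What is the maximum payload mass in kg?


tau_arm = m_arm*g*(L/2) = 2.3*9.81*1.46/2 = 16.4710 N*m
tau_payload = tau_max - tau_arm = 66 - 16.4710 = 49.5290
m_payload = tau_payload / (g*L) = 49.5290 / (9.81*1.46) = 3.4581

3.4581 kg


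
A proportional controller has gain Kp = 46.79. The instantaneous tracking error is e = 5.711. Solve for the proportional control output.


u_P = Kp * e = 46.79 * 5.711 = 267.2177

267.2177


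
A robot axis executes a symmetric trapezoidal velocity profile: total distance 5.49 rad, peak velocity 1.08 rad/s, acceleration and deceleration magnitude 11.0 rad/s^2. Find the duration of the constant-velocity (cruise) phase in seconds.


t_acc = v/a = 0.098182 s, d_acc = v^2/(2a) = 0.053018 rad each
d_cruise = 5.49 - 2*0.053018 = 5.383964 rad
t_cruise = d_cruise/v = 5.383964/1.08 = 4.9852

4.9852 s


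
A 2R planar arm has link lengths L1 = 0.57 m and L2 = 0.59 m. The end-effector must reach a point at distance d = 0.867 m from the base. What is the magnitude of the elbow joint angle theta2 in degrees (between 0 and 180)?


cos(th2) = (d^2 - L1^2 - L2^2)/(2*L1*L2) = (0.867^2 - 0.57^2 - 0.59^2)/(2*0.57*0.59) = 0.11699227
th2 = acos(0.11699227) = 83.2815 deg

83.2815 degrees


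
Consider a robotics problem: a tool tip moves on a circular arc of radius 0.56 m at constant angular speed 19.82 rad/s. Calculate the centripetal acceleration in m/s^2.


a_c = omega^2 * r = 19.82^2 * 0.56 = 219.9861

219.9861 m/s^2


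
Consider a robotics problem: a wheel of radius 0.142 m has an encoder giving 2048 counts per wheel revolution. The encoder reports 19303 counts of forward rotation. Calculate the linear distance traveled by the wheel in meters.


revs = 19303/2048 = 9.425293
d = revs * 2*pi*r = 9.425293 * 2*pi*0.142 = 8.4094

8.4094 m


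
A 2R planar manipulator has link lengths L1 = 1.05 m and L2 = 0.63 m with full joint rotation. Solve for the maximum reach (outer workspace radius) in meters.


r_max = L1 + L2 = 1.05 + 0.63 = 1.6800

1.6800 m


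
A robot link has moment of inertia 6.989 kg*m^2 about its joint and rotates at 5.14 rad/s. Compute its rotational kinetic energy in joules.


KE = (1/2)*I*omega^2 = 0.5*6.989*5.14^2 = 92.3233

92.3233 J


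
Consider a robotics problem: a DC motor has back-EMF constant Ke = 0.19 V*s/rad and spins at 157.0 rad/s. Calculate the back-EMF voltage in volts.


V_emf = Ke * omega = 0.19*157.0 = 29.8300

29.8300 V


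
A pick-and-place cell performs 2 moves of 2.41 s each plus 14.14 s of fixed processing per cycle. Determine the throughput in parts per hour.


T_cycle = 2*2.41 + 14.14 = 18.9600 s
rate = 3600/T = 189.8734

189.8734 parts/hour


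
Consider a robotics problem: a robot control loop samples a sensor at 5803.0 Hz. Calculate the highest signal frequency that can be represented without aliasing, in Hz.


f_max = f_s/2 = 5803.0/2 = 2901.5000

2901.5000 Hz


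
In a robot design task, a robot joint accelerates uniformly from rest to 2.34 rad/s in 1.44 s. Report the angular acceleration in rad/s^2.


alpha = delta_omega / t = 2.34 / 1.44 = 1.6250

1.6250 rad/s^2


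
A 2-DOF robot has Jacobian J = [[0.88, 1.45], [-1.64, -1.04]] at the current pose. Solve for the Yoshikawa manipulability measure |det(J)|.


det(J) = 0.88*-1.04 - (1.45)*(-1.64) = 1.4628
|det(J)| = 1.4628

1.4628


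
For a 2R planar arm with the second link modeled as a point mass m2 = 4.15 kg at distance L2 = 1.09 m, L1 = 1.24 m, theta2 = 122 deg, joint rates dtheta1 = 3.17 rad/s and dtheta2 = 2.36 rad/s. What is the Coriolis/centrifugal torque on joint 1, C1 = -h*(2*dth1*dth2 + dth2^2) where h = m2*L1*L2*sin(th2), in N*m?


h = m2*L1*L2*sin(th2) = 4.15*1.24*1.09*sin(122 deg) = 4.756820
C1 = -h*(2*3.17*2.36 + 2.36^2) = -4.756820*20.5320 = -97.6670

-97.6670 N*m


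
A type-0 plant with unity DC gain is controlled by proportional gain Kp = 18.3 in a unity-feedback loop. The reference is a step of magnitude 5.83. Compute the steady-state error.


e_ss = R/(1 + Kp) = 5.83/(1 + 18.3) = 5.83/19.3000 = 0.3021

0.3021


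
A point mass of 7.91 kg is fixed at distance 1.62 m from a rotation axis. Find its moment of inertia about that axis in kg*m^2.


I = m*r^2 = 7.91*1.62^2 = 20.7590

20.7590 kg*m^2


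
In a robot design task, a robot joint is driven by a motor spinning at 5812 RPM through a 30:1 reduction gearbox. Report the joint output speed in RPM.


omega_joint = omega_motor / N = 5812 / 30 = 193.7333

193.7333 RPM


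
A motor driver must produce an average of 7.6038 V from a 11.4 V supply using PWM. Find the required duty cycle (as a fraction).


D = V_avg/V_supply = 7.6038/11.4 = 0.6670

0.6670


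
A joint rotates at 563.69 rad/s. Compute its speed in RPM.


RPM = 563.69 * 60/(2*pi) = 5382.8430

5382.8430 RPM


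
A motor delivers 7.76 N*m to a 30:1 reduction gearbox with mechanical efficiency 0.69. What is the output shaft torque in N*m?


tau_out = tau_in * N * eta = 7.76 * 30 * 0.69 = 160.6320

160.6320 N*m


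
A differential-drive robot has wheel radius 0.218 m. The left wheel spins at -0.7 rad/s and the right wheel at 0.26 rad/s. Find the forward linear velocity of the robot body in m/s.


v = r*(wR + wL)/2 = 0.218*(0.26 + -0.7)/2 = -0.0480

-0.0480 m/s


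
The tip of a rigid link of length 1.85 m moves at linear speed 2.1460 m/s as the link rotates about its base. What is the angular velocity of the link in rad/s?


omega = v / L = 2.1460 / 1.85 = 1.1600

1.1600 rad/s


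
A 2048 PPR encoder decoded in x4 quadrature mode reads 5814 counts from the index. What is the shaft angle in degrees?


angle = counts * 360 / (PPR*4) = 5814 * 360 / 8192 = 255.4980

255.4980 degrees


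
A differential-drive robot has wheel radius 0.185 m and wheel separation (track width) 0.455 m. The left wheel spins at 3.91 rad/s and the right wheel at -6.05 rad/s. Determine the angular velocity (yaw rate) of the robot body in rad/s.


omega = r*(wR - wL)/L = 0.185*(-6.05 - (3.91))/0.455 = -4.0497

-4.0497 rad/s


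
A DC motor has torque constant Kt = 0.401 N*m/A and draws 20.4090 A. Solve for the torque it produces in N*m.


tau = Kt * I = 0.401*20.4090 = 8.1840

8.1840 N*m


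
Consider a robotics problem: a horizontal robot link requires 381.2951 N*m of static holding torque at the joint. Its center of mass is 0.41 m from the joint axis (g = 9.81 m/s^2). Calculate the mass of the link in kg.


m = tau / (g*L) = 381.2951 / (9.81 * 0.41) = 94.8000

94.8000 kg


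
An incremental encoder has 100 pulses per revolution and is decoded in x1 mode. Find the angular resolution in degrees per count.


resolution = 360 / (PPR * 1) = 360 / 100 = 3.6000

3.6000 degrees


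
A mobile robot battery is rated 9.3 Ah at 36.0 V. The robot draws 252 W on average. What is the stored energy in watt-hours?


E = capacity * V = 9.3*36.0 = 334.8000

334.8000 Wh


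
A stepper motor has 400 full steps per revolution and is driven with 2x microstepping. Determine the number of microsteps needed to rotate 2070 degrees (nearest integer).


step_size = 360/(400*2) = 360/800 = 0.450000 deg
n = 2070/(360/800) = 2070*800/360 = 4600

4600 steps


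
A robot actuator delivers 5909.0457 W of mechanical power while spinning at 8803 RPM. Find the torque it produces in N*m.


omega = 8803 * 2*pi/60 = 921.848004 rad/s
tau = P / omega = 5909.0457 / 921.848004 = 6.4100

6.4100 N*m


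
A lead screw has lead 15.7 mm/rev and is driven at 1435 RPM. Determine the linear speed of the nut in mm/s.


v = lead * (RPM/60) = 15.7*1435/60 = 375.4917

375.4917 mm/s


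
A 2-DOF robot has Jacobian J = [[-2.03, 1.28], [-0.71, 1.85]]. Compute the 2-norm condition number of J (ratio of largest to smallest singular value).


JJ^T eigenvalues: trace(JJ^T) = 9.6859, det(JJ^T) = det(J)^2 = 8.10370089
s_max^2 = (9.6859 + sqrt(61.40185525))/2 = 8.76091680
s_min^2 = (9.6859 - sqrt(61.40185525))/2 = 0.92498320
kappa = s_max/s_min = sqrt(8.76091680/0.92498320) = 3.0776

3.0776


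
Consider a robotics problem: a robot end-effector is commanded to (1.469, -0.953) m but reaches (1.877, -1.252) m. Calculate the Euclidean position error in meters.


dx = 1.877 - (1.469) = 0.4080, dy = -1.252 - (-0.953) = -0.2990
err = sqrt(0.166464 + 0.089401) = 0.5058

0.5058 m


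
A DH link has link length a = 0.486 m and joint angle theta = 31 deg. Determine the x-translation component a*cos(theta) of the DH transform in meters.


a*cos(theta) = 0.486*cos(31 deg) = 0.4166

0.4166 m


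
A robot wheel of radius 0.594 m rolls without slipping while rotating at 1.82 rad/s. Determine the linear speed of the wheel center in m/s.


v = omega * r = 1.82 * 0.594 = 1.0811

1.0811 m/s


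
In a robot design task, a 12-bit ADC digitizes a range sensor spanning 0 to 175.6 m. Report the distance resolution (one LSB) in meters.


res = range / 2^n = 175.6/2^12 = 175.6/4096 = 0.0429

0.0429 m


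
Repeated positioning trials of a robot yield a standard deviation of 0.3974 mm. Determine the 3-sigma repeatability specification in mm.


repeatability = 3*sigma = 3*0.3974 = 1.1922

1.1922 mm


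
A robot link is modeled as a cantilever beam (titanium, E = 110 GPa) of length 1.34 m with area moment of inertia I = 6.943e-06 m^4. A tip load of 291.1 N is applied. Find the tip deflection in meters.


delta = F*L^3/(3*E*I) = 291.1*1.34^3/(3*1.100e+11*6.943e-06)
      = 700.4168744/2291190 = 3.0570e-04

3.0570e-04 m


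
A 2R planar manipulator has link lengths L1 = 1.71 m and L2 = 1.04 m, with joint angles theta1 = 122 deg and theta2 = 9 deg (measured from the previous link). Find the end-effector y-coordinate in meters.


y = L1*sin(th1) + L2*sin(th1+th2) = 1.71*sin(122 deg) + 1.04*sin(131 deg) = 2.2351

2.2351 m


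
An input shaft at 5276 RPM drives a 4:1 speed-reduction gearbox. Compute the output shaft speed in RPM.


omega_out = omega_in / N = 5276 / 4 = 1319.0000

1319.0000 RPM


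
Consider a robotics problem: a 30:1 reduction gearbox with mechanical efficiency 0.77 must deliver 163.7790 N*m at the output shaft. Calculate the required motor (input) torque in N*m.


tau_in = tau_out / (N * eta) = 163.7790 / (30 * 0.77) = 7.0900

7.0900 N*m


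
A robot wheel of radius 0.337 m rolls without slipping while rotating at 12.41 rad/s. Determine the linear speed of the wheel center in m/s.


v = omega * r = 12.41 * 0.337 = 4.1822

4.1822 m/s


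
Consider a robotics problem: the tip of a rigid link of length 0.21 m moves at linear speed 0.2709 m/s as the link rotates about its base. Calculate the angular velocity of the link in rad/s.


omega = v / L = 0.2709 / 0.21 = 1.2900

1.2900 rad/s


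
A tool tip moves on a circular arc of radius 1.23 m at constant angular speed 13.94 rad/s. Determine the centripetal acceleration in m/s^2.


a_c = omega^2 * r = 13.94^2 * 1.23 = 239.0180

239.0180 m/s^2


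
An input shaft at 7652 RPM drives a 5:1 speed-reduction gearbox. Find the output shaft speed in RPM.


omega_out = omega_in / N = 7652 / 5 = 1530.4000

1530.4000 RPM


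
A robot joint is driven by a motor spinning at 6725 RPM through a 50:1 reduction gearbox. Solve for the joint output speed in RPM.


omega_joint = omega_motor / N = 6725 / 50 = 134.5000

134.5000 RPM


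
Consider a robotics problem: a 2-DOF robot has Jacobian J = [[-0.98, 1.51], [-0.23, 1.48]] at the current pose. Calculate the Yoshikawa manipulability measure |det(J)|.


det(J) = -0.98*1.48 - (1.51)*(-0.23) = -1.1031
|det(J)| = 1.1031

1.1031


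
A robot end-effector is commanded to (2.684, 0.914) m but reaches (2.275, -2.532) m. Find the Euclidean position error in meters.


dx = 2.275 - (2.684) = -0.4090, dy = -2.532 - (0.914) = -3.4460
err = sqrt(0.167281 + 11.874916) = 3.4702

3.4702 m


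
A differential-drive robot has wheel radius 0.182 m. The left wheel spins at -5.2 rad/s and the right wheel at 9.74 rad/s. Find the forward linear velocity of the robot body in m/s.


v = r*(wR + wL)/2 = 0.182*(9.74 + -5.2)/2 = 0.4131

0.4131 m/s


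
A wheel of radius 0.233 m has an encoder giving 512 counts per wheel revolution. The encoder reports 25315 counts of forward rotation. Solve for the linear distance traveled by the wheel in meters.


revs = 25315/512 = 49.443359
d = revs * 2*pi*r = 49.443359 * 2*pi*0.233 = 72.3842

72.3842 m


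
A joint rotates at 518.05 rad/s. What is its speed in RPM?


RPM = 518.05 * 60/(2*pi) = 4947.0131

4947.0131 RPM


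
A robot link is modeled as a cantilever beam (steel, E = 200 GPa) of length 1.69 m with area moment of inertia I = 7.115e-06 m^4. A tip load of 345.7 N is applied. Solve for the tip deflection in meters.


delta = F*L^3/(3*E*I) = 345.7*1.69^3/(3*2.000e+11*7.115e-06)
      = 1668.6278713/4269000 = 3.9087e-04

3.9087e-04 m


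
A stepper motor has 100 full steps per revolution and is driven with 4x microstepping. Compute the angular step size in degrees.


step = 360/(100*4) = 360/400 = 0.9000

0.9000 degrees


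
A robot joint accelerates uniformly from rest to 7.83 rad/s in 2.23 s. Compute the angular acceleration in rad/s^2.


alpha = delta_omega / t = 7.83 / 2.23 = 3.5112

3.5112 rad/s^2


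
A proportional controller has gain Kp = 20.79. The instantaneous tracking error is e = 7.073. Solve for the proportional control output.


u_P = Kp * e = 20.79 * 7.073 = 147.0477

147.0477


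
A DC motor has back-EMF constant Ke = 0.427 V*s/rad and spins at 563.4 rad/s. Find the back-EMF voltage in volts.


V_emf = Ke * omega = 0.427*563.4 = 240.5718

240.5718 V


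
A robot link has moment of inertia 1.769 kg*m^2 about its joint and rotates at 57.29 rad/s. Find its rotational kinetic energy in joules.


KE = (1/2)*I*omega^2 = 0.5*1.769*57.29^2 = 2903.0565

2903.0565 J


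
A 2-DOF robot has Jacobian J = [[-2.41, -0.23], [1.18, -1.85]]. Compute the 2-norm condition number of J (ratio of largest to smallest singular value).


JJ^T eigenvalues: trace(JJ^T) = 10.6759, det(JJ^T) = det(J)^2 = 22.37195401
s_max^2 = (10.6759 + sqrt(24.48702477))/2 = 7.81216830
s_min^2 = (10.6759 - sqrt(24.48702477))/2 = 2.86373170
kappa = s_max/s_min = sqrt(7.81216830/2.86373170) = 1.6517

1.6517


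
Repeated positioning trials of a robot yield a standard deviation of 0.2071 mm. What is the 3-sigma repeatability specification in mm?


repeatability = 3*sigma = 3*0.2071 = 0.6213

0.6213 mm


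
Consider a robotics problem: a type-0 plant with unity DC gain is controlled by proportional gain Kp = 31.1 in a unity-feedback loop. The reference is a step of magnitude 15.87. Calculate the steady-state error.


e_ss = R/(1 + Kp) = 15.87/(1 + 31.1) = 15.87/32.1000 = 0.4944

0.4944


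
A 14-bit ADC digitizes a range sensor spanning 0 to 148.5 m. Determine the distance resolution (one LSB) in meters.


res = range / 2^n = 148.5/2^14 = 148.5/16384 = 0.0091

0.0091 m


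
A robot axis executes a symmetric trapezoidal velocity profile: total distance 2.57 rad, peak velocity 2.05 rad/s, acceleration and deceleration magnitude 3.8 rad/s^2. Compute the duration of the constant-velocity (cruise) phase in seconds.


t_acc = v/a = 0.539474 s, d_acc = v^2/(2a) = 0.552961 rad each
d_cruise = 2.57 - 2*0.552961 = 1.464078 rad
t_cruise = d_cruise/v = 1.464078/2.05 = 0.7142

0.7142 s


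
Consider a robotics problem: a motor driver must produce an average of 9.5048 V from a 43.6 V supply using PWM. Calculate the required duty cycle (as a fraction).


D = V_avg/V_supply = 9.5048/43.6 = 0.2180

0.2180


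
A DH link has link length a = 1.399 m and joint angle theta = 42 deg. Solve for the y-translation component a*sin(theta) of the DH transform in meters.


a*sin(theta) = 1.399*sin(42 deg) = 0.9361

0.9361 m


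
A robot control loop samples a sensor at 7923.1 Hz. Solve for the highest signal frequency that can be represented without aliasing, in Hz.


f_max = f_s/2 = 7923.1/2 = 3961.5500

3961.5500 Hz


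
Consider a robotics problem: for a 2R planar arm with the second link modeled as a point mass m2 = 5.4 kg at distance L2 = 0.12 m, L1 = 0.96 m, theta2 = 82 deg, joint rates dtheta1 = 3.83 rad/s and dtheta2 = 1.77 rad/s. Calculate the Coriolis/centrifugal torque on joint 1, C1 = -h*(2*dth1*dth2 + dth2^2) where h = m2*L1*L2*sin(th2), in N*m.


h = m2*L1*L2*sin(th2) = 5.4*0.96*0.12*sin(82 deg) = 0.616026
C1 = -h*(2*3.83*1.77 + 1.77^2) = -0.616026*16.6911 = -10.2822

-10.2822 N*m


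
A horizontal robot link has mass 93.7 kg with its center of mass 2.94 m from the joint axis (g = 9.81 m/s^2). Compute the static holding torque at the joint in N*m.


tau = m*g*L = 93.7 * 9.81 * 2.94 = 2702.4392

2702.4392 N*m


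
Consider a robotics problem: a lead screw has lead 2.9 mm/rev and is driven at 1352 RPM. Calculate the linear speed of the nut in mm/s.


v = lead * (RPM/60) = 2.9*1352/60 = 65.3467

65.3467 mm/s


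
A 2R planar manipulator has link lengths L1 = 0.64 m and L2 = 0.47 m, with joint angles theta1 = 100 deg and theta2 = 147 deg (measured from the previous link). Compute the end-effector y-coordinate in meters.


y = L1*sin(th1) + L2*sin(th1+th2) = 0.64*sin(100 deg) + 0.47*sin(247 deg) = 0.1976

0.1976 m


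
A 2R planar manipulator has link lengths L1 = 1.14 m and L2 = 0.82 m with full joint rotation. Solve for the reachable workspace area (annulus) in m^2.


r_max = L1 + L2 = 1.9600, r_min = |L1 - L2| = 0.3200
A = pi*(r_max^2 - r_min^2) = pi*(3.8416 - 0.1024) = 11.7470

11.7470 m^2


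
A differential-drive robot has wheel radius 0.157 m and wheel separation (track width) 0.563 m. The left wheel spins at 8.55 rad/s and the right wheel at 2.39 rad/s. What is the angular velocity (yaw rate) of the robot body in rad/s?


omega = r*(wR - wL)/L = 0.157*(2.39 - (8.55))/0.563 = -1.7178

-1.7178 rad/s


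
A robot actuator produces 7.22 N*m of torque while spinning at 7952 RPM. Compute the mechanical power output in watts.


omega = 7952 * 2*pi/60 = 832.731493 rad/s
P = tau * omega = 7.22 * 832.731493 = 6012.3214

6012.3214 W


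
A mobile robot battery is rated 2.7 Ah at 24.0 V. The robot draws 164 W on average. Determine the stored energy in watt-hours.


E = capacity * V = 2.7*24.0 = 64.8000

64.8000 Wh


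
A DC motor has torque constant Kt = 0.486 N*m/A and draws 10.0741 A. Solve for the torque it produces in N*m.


tau = Kt * I = 0.486*10.0741 = 4.8960

4.8960 N*m


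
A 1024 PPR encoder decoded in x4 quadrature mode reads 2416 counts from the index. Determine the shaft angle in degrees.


angle = counts * 360 / (PPR*4) = 2416 * 360 / 4096 = 212.3438

212.3438 degrees


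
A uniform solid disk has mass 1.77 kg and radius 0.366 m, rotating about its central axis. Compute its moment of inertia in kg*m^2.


I = (1/2)*m*R^2 = 0.5*1.77*0.366^2 = 0.1186

0.1186 kg*m^2


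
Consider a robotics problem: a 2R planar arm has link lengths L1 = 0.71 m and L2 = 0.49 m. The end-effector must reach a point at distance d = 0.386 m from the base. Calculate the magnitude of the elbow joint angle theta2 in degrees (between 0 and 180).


cos(th2) = (d^2 - L1^2 - L2^2)/(2*L1*L2) = (0.386^2 - 0.71^2 - 0.49^2)/(2*0.71*0.49) = -0.85542397
th2 = acos(-0.85542397) = 148.8066 deg

148.8066 degrees


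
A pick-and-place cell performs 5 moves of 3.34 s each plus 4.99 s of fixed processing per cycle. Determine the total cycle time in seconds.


T = 5*3.34 + 4.99 = 21.6900

21.6900 s


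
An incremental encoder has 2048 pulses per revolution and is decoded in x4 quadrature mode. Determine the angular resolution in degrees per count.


resolution = 360 / (PPR * 4) = 360 / 8192 = 0.0439

0.0439 degrees


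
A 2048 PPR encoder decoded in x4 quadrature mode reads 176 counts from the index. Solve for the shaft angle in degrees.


angle = counts * 360 / (PPR*4) = 176 * 360 / 8192 = 7.7344

7.7344 degrees


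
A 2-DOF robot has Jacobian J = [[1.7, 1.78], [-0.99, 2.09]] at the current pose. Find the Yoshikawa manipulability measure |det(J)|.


det(J) = 1.7*2.09 - (1.78)*(-0.99) = 5.3152
|det(J)| = 5.3152

5.3152


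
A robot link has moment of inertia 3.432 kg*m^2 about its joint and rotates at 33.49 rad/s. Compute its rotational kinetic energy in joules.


KE = (1/2)*I*omega^2 = 0.5*3.432*33.49^2 = 1924.6315

1924.6315 J


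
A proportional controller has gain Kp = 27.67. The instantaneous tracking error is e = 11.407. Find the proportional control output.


u_P = Kp * e = 27.67 * 11.407 = 315.6317

315.6317


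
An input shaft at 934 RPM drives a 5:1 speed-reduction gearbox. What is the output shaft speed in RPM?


omega_out = omega_in / N = 934 / 5 = 186.8000

186.8000 RPM


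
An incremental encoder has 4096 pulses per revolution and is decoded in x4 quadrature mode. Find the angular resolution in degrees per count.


resolution = 360 / (PPR * 4) = 360 / 16384 = 0.0220

0.0220 degrees


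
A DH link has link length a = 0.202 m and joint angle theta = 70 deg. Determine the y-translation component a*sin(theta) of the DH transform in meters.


a*sin(theta) = 0.202*sin(70 deg) = 0.1898

0.1898 m


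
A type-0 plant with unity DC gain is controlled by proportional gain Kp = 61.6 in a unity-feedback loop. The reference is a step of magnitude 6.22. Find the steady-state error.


e_ss = R/(1 + Kp) = 6.22/(1 + 61.6) = 6.22/62.6000 = 0.0994

0.0994


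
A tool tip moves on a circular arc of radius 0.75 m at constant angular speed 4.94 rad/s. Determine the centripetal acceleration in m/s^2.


a_c = omega^2 * r = 4.94^2 * 0.75 = 18.3027

18.3027 m/s^2


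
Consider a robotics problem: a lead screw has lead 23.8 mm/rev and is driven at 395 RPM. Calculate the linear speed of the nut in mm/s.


v = lead * (RPM/60) = 23.8*395/60 = 156.6833

156.6833 mm/s


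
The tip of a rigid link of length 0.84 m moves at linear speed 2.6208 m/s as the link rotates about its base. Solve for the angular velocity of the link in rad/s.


omega = v / L = 2.6208 / 0.84 = 3.1200

3.1200 rad/s


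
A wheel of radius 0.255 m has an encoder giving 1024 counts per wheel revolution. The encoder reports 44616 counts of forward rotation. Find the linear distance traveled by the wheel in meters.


revs = 44616/1024 = 43.570312
d = revs * 2*pi*r = 43.570312 * 2*pi*0.255 = 69.8089

69.8089 m


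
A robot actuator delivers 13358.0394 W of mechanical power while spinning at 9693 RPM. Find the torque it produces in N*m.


omega = 9693 * 2*pi/60 = 1015.048586 rad/s
tau = P / omega = 13358.0394 / 1015.048586 = 13.1600

13.1600 N*m


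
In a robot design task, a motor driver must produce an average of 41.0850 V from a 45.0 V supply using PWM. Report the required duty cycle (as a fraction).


D = V_avg/V_supply = 41.0850/45.0 = 0.9130

0.9130


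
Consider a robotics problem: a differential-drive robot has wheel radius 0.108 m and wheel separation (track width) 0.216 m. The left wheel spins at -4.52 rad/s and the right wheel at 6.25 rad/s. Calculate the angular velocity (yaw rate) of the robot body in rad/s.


omega = r*(wR - wL)/L = 0.108*(6.25 - (-4.52))/0.216 = 5.3850

5.3850 rad/s


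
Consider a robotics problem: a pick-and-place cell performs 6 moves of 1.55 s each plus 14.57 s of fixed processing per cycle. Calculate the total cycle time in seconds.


T = 6*1.55 + 14.57 = 23.8700

23.8700 s


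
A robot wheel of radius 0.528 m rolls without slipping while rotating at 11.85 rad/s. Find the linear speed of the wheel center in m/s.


v = omega * r = 11.85 * 0.528 = 6.2568

6.2568 m/s


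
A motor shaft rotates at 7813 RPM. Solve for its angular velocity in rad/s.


omega = 7813 * 2*pi/60 = 818.1754

818.1754 rad/s


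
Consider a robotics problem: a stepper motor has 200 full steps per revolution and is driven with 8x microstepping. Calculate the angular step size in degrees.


step = 360/(200*8) = 360/1600 = 0.2250

0.2250 degrees


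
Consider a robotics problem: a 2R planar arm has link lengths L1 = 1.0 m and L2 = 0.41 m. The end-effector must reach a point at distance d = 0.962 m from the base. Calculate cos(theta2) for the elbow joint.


cos(th2) = (d^2 - L1^2 - L2^2)/(2*L1*L2) = (0.962^2 - 1.0^2 - 0.41^2)/(2*1.0*0.41) = -0.2959

-0.2959


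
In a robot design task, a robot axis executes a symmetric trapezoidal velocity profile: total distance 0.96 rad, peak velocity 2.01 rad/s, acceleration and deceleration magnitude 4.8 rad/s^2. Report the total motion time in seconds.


t_acc = v/a = 2.01/4.8 = 0.418750 s
d_acc = v^2/(2a) = 0.420844 rad (each ramp)
d_cruise = 0.96 - 2*0.420844 = 0.118312 rad
t_cruise = 0.118312/2.01 = 0.058862 s
t_total = 2*0.418750 + 0.058862 = 0.8964

0.8964 s


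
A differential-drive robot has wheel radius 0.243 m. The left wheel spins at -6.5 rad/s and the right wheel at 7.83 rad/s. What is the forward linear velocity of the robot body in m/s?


v = r*(wR + wL)/2 = 0.243*(7.83 + -6.5)/2 = 0.1616

0.1616 m/s


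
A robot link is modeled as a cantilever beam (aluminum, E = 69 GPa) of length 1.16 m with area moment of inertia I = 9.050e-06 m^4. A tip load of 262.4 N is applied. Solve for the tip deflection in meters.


delta = F*L^3/(3*E*I) = 262.4*1.16^3/(3*6.900e+10*9.050e-06)
      = 409.5791104/1873350 = 2.1863e-04

2.1863e-04 m


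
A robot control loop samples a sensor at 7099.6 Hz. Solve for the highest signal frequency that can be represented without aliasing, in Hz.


f_max = f_s/2 = 7099.6/2 = 3549.8000

3549.8000 Hz


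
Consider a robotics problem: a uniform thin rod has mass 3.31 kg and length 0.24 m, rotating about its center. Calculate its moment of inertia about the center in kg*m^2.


I = (1/12)*m*L^2 = (1/12)*3.31*0.24^2 = 0.0159

0.0159 kg*m^2


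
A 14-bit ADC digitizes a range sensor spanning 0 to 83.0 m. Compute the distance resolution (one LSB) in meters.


res = range / 2^n = 83.0/2^14 = 83.0/16384 = 0.0051

0.0051 m


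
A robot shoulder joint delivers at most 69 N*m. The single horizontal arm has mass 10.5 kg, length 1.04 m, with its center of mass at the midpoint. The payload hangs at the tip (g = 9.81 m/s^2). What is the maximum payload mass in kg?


tau_arm = m_arm*g*(L/2) = 10.5*9.81*1.04/2 = 53.5626 N*m
tau_payload = tau_max - tau_arm = 69 - 53.5626 = 15.4374
m_payload = tau_payload / (g*L) = 15.4374 / (9.81*1.04) = 1.5131

1.5131 kg


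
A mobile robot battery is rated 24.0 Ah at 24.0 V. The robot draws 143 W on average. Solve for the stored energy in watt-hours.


E = capacity * V = 24.0*24.0 = 576.0000

576.0000 Wh


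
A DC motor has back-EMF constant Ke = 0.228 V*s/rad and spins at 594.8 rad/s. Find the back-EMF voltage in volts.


V_emf = Ke * omega = 0.228*594.8 = 135.6144

135.6144 V


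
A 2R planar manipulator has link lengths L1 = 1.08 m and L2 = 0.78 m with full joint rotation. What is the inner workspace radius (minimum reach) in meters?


r_min = |L1 - L2| = |1.08 - 0.78| = 0.3000

0.3000 m


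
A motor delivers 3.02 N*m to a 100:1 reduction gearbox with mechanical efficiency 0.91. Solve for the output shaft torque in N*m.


tau_out = tau_in * N * eta = 3.02 * 100 * 0.91 = 274.8200

274.8200 N*m


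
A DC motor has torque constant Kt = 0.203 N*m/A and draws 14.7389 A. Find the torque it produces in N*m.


tau = Kt * I = 0.203*14.7389 = 2.9920

2.9920 N*m


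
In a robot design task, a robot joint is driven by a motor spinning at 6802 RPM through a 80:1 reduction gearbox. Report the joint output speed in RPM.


omega_joint = omega_motor / N = 6802 / 80 = 85.0250

85.0250 RPM


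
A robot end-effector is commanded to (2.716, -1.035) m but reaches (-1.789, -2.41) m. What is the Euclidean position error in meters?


dx = -1.789 - (2.716) = -4.5050, dy = -2.41 - (-1.035) = -1.3750
err = sqrt(20.295025 + 1.890625) = 4.7102

4.7102 m


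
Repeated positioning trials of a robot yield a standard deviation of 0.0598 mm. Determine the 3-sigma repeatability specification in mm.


repeatability = 3*sigma = 3*0.0598 = 0.1794

0.1794 mm


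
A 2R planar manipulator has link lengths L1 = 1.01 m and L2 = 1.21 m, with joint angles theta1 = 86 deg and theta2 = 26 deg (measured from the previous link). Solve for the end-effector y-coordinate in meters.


y = L1*sin(th1) + L2*sin(th1+th2) = 1.01*sin(86 deg) + 1.21*sin(112 deg) = 2.1294

2.1294 m


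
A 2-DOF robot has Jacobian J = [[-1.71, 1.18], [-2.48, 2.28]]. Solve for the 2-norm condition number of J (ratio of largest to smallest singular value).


JJ^T eigenvalues: trace(JJ^T) = 15.6653, det(JJ^T) = det(J)^2 = 0.94556176
s_max^2 = (15.6653 + sqrt(241.61937705))/2 = 15.60470534
s_min^2 = (15.6653 - sqrt(241.61937705))/2 = 0.06059466
kappa = s_max/s_min = sqrt(15.60470534/0.06059466) = 16.0476

16.0476


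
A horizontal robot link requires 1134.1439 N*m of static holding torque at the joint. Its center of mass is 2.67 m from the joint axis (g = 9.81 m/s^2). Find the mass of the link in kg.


m = tau / (g*L) = 1134.1439 / (9.81 * 2.67) = 43.3000

43.3000 kg


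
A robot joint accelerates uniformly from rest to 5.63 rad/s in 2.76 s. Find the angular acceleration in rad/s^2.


alpha = delta_omega / t = 5.63 / 2.76 = 2.0399

2.0399 rad/s^2


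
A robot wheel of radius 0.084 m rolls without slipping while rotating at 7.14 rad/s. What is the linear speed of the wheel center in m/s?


v = omega * r = 7.14 * 0.084 = 0.5998

0.5998 m/s


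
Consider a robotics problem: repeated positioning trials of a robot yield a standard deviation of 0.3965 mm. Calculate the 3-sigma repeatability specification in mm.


repeatability = 3*sigma = 3*0.3965 = 1.1895

1.1895 mm


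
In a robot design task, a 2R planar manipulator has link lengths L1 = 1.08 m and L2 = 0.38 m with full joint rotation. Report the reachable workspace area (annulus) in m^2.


r_max = L1 + L2 = 1.4600, r_min = |L1 - L2| = 0.7000
A = pi*(r_max^2 - r_min^2) = pi*(2.1316 - 0.4900) = 5.1572

5.1572 m^2


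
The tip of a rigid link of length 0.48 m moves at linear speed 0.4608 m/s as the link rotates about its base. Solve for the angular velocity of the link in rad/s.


omega = v / L = 0.4608 / 0.48 = 0.9600

0.9600 rad/s


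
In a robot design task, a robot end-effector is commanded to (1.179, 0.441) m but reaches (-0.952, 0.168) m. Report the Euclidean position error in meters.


dx = -0.952 - (1.179) = -2.1310, dy = 0.168 - (0.441) = -0.2730
err = sqrt(4.541161 + 0.074529) = 2.1484

2.1484 m


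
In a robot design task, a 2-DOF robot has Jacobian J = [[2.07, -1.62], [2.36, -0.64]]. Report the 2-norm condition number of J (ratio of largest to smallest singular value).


JJ^T eigenvalues: trace(JJ^T) = 12.8885, det(JJ^T) = det(J)^2 = 6.24200256
s_max^2 = (12.8885 + sqrt(141.14542201))/2 = 12.38448194
s_min^2 = (12.8885 - sqrt(141.14542201))/2 = 0.50401806
kappa = s_max/s_min = sqrt(12.38448194/0.50401806) = 4.9570

4.9570


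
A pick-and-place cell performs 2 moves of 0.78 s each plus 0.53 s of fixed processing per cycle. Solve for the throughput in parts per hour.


T_cycle = 2*0.78 + 0.53 = 2.0900 s
rate = 3600/T = 1722.4880

1722.4880 parts/hour


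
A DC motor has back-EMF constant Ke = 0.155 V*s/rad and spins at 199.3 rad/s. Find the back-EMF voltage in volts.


V_emf = Ke * omega = 0.155*199.3 = 30.8915

30.8915 V


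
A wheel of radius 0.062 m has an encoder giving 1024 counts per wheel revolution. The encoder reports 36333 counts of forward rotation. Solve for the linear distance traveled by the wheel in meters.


revs = 36333/1024 = 35.481445
d = revs * 2*pi*r = 35.481445 * 2*pi*0.062 = 13.8221

13.8221 m


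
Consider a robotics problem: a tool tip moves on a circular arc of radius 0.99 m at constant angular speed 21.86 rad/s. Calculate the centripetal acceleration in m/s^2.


a_c = omega^2 * r = 21.86^2 * 0.99 = 473.0810

473.0810 m/s^2


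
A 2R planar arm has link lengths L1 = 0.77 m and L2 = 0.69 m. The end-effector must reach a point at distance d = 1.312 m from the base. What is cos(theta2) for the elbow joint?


cos(th2) = (d^2 - L1^2 - L2^2)/(2*L1*L2) = (1.312^2 - 0.77^2 - 0.69^2)/(2*0.77*0.69) = 0.6139

0.6139


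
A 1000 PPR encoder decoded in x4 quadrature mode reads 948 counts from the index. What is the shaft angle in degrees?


angle = counts * 360 / (PPR*4) = 948 * 360 / 4000 = 85.3200

85.3200 degrees


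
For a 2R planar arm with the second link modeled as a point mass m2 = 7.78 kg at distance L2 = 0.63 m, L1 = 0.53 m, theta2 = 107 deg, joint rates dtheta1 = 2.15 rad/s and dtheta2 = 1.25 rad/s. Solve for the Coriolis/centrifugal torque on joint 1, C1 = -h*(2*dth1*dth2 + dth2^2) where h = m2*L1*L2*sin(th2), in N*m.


h = m2*L1*L2*sin(th2) = 7.78*0.53*0.63*sin(107 deg) = 2.484233
C1 = -h*(2*2.15*1.25 + 1.25^2) = -2.484233*6.9375 = -17.2344

-17.2344 N*m


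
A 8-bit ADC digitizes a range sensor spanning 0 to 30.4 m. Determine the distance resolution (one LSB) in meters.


res = range / 2^n = 30.4/2^8 = 30.4/256 = 0.1187

0.1187 m


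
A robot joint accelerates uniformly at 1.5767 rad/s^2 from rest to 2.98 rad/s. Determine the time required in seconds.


t = delta_omega / alpha = 2.98 / 1.5767 = 1.8900

1.8900 s


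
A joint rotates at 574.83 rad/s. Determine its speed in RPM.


RPM = 574.83 * 60/(2*pi) = 5489.2222

5489.2222 RPM


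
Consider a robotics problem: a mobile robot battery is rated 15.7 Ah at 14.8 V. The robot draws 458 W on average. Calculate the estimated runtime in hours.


E = 15.7*14.8 = 232.3600 Wh
t = E/P = 232.3600/458 = 0.5073

0.5073 hours


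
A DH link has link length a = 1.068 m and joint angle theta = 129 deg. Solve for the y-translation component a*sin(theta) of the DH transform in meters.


a*sin(theta) = 1.068*sin(129 deg) = 0.8300

0.8300 m


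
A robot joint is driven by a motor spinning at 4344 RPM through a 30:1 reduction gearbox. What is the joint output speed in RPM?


omega_joint = omega_motor / N = 4344 / 30 = 144.8000

144.8000 RPM


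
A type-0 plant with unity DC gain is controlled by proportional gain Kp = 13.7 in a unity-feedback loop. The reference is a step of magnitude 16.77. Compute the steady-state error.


e_ss = R/(1 + Kp) = 16.77/(1 + 13.7) = 16.77/14.7000 = 1.1408

1.1408


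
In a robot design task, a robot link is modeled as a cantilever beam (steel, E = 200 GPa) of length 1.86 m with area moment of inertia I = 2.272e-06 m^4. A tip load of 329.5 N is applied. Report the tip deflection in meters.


delta = F*L^3/(3*E*I) = 329.5*1.86^3/(3*2.000e+11*2.272e-06)
      = 2120.285052/1363200 = 0.0016

0.0016 m


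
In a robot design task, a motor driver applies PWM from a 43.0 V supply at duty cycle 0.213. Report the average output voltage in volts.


V_avg = V_supply * D = 43.0*0.213 = 9.1590

9.1590 V


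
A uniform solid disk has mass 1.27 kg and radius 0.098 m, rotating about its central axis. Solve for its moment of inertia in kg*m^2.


I = (1/2)*m*R^2 = 0.5*1.27*0.098^2 = 0.0061

0.0061 kg*m^2


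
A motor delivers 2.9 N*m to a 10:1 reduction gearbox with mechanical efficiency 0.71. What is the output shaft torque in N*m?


tau_out = tau_in * N * eta = 2.9 * 10 * 0.71 = 20.5900

20.5900 N*m


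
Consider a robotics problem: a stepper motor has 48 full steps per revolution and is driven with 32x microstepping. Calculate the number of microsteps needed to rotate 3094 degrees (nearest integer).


step_size = 360/(48*32) = 360/1536 = 0.234375 deg
n = 3094/(360/1536) = 3094*1536/360 = 13201.0667 -> 13201

13201 steps


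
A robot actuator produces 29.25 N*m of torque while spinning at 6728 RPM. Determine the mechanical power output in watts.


omega = 6728 * 2*pi/60 = 704.554512 rad/s
P = tau * omega = 29.25 * 704.554512 = 20608.2195

20608.2195 W


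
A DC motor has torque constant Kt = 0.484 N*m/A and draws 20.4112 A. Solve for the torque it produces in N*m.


tau = Kt * I = 0.484*20.4112 = 9.8790

9.8790 N*m


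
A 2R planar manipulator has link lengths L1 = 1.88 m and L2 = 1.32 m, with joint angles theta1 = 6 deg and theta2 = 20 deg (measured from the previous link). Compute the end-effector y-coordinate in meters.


y = L1*sin(th1) + L2*sin(th1+th2) = 1.88*sin(6 deg) + 1.32*sin(26 deg) = 0.7752

0.7752 m


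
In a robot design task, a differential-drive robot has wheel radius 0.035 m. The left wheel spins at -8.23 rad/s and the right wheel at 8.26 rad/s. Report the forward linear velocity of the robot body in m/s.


v = r*(wR + wL)/2 = 0.035*(8.26 + -8.23)/2 = 0.0005

0.0005 m/s


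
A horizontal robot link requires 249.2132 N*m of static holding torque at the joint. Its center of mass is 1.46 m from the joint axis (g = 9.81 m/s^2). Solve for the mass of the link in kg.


m = tau / (g*L) = 249.2132 / (9.81 * 1.46) = 17.4000

17.4000 kg


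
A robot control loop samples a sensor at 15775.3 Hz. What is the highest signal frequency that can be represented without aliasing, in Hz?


f_max = f_s/2 = 15775.3/2 = 7887.6500

7887.6500 Hz


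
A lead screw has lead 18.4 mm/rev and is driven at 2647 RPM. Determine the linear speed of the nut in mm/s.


v = lead * (RPM/60) = 18.4*2647/60 = 811.7467

811.7467 mm/s


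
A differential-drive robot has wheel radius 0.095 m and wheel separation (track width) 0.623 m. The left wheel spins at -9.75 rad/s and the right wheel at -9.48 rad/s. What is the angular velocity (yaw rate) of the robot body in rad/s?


omega = r*(wR - wL)/L = 0.095*(-9.48 - (-9.75))/0.623 = 0.0412

0.0412 rad/s


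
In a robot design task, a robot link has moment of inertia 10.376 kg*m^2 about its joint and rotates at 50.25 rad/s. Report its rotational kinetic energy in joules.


KE = (1/2)*I*omega^2 = 0.5*10.376*50.25^2 = 13100.0243

13100.0243 J


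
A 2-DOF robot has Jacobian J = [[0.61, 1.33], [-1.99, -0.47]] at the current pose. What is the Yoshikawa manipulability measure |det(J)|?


det(J) = 0.61*-0.47 - (1.33)*(-1.99) = 2.3600
|det(J)| = 2.3600

2.3600


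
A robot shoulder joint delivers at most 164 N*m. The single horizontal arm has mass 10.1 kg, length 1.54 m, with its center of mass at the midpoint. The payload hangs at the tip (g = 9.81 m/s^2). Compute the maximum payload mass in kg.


tau_arm = m_arm*g*(L/2) = 10.1*9.81*1.54/2 = 76.2924 N*m
tau_payload = tau_max - tau_arm = 164 - 76.2924 = 87.7076
m_payload = tau_payload / (g*L) = 87.7076 / (9.81*1.54) = 5.8056

5.8056 kg


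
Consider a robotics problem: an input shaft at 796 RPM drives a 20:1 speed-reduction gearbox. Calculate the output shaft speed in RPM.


omega_out = omega_in / N = 796 / 20 = 39.8000

39.8000 RPM


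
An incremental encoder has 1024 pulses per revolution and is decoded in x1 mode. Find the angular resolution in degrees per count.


resolution = 360 / (PPR * 1) = 360 / 1024 = 0.3516

0.3516 degrees


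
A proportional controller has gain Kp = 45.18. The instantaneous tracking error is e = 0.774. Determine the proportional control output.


u_P = Kp * e = 45.18 * 0.774 = 34.9693

34.9693


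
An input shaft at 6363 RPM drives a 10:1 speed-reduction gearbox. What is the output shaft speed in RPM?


omega_out = omega_in / N = 6363 / 10 = 636.3000

636.3000 RPM


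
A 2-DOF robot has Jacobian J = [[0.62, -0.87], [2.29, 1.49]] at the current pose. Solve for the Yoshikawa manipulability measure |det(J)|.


det(J) = 0.62*1.49 - (-0.87)*(2.29) = 2.9161
|det(J)| = 2.9161

2.9161
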